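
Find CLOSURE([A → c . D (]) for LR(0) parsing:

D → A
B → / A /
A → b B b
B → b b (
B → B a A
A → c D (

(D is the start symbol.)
{ [A → . b B b], [A → . c D (], [A → c . D (], [D → . A] }

Start with: [A → c . D (]
  [A → c . D (] has the dot before D: add [D → . A]
  [D → . A] has the dot before A: add [A → . b B b], [A → . c D (]
No further items can be added.

CLOSURE = { [A → . b B b], [A → . c D (], [A → c . D (], [D → . A] }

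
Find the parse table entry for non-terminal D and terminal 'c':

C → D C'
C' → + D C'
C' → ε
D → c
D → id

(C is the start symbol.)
To find M[D, 'c'], we find productions for D where 'c' is in the predict set (PREDICT(N → α) = (FIRST(α) \ {ε}) ∪ (FOLLOW(N) if α ⇒* ε)).

D → c: PREDICT = { 'c' }
  'c' is in predict set, so this production goes in M[D, 'c']
D → id: PREDICT = { 'id' }

M[D, 'c'] = D → c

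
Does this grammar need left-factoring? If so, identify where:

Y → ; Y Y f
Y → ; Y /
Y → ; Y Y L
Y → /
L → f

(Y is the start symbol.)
Yes, Y has productions with common prefix '; Y'

Left-factoring is needed when two productions for the same non-terminal
share a common prefix on the right-hand side.

Productions for Y:
  Y → ; Y Y f
  Y → ; Y /
  Y → ; Y Y L
  Y → /

Found common prefix '; Y' in productions for Y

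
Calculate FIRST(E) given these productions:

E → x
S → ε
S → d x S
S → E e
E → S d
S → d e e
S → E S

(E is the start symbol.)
{ 'd', 'x' }

To compute FIRST(E), examine every production with E on the left-hand side, reading each right-hand side left to right until a non-nullable symbol is reached.

FIRST sets of the other non-terminals involved (by the same procedure, iterated to a fixed point):
  FIRST(S) = { 'd', 'x', ε }

From E → x:
  - x is a terminal: add 'x' and stop
From E → S d:
  - S is a non-terminal: add FIRST(S) \ {ε} = { 'd', 'x' }
    S is nullable, so continue to the next symbol
  - d is a terminal: add 'd' and stop

Collecting: FIRST(E) = { 'd', 'x' }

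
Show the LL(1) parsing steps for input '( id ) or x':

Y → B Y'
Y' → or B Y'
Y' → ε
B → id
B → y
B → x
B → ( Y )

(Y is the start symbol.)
Stack is shown with the top on the left.

Stack         Input          Action
-----------------------------------
Y $           ( id ) or x $  output Y → B Y'
B Y' $        ( id ) or x $  output B → ( Y )
( Y ) Y' $    ( id ) or x $  match '('
Y ) Y' $      id ) or x $    output Y → B Y'
B Y' ) Y' $   id ) or x $    output B → id
id Y' ) Y' $  id ) or x $    match 'id'
Y' ) Y' $     ) or x $       output Y' → ε
) Y' $        ) or x $       match ')'
Y' $          or x $         output Y' → or B Y'
or B Y' $     or x $         match 'or'
B Y' $        x $            output B → x
x Y' $        x $            match 'x'
Y' $          $              output Y' → ε
$             $              accept

The string is accepted.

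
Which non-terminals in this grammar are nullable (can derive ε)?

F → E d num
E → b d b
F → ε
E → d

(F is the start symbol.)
ε-productions: F → ε
So F is immediately nullable.
No further non-terminal can be added: every production for the remaining non-terminals contains a terminal or a non-nullable non-terminal.
Nullable = { 'F' }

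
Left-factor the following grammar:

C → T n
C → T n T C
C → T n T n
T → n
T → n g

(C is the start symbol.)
Left-factoring transforms A → αβ₁ | αβ₂ into A → αA' and A' → β₁ | β₂
(α is the longest common prefix among the alternatives). Repeat until
no nonterminal has two alternatives with a common prefix.

Round 1: C has alternatives sharing prefix 'T n'. Introduce C': C → T n C'
  Add: C' → ε
  Add: C' → T C
  Add: C' → T n

Round 2: C' has alternatives sharing prefix 'T'. Introduce C'': C' → T C''
  Add: C'' → C
  Add: C'' → n

Round 3: T has alternatives sharing prefix 'n'. Introduce T': T → n T'
  Add: T' → ε
  Add: T' → g

No remaining common prefixes — done.

Resulting grammar:
C → T n C'
C' → ε
C' → T C''
C'' → C
C'' → n
T → n T'
T' → ε
T' → g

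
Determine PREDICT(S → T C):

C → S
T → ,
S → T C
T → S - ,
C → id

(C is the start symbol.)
PREDICT(S → T C) = (FIRST(RHS) \ {ε}) ∪ (FOLLOW(S) if ε ∈ FIRST(RHS), i.e. RHS ⇒* ε)
FIRST(T) = { ',' }
FIRST(T C) = { ',' }
ε ∉ FIRST(T C), so FOLLOW(S) is not added.
PREDICT(S → T C) = { ',' }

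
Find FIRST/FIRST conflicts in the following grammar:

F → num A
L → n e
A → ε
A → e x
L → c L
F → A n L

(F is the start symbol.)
FIRST sets of the non-terminals at (or reachable through a nullable prefix from) the front of some alternative:
  FIRST(A) = { 'e', ε }

Productions for F:
  F → num A: FIRST = { 'num' }
  F → A n L: FIRST = { 'e', 'n' }
Productions for L:
  L → n e: FIRST = { 'n' }
  L → c L: FIRST = { 'c' }
Productions for A:
  A → ε: FIRST = { ε }
  A → e x: FIRST = { 'e' }

All alternatives of each non-terminal have pairwise disjoint FIRST sets.

Answer: No FIRST/FIRST conflicts.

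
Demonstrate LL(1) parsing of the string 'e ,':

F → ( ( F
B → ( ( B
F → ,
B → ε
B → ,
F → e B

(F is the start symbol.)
LL(1) parsing maintains a stack (initially the start symbol over $) and the input. At each step: if the stack top is a terminal, match it against the current input token; if it is a non-terminal N, replace it with the RHS of M[N, lookahead] (the unique production whose predict set contains the lookahead).

Stack is shown with the top on the left.

Stack  Input  Action
--------------------
F $    e , $  output F → e B
e B $  e , $  match 'e'
B $    , $    output B → ,
, $    , $    match ','
$      $      accept

The string is accepted.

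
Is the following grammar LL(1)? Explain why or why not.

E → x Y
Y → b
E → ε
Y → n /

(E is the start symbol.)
A grammar is LL(1) if for each non-terminal N with multiple productions, the predict sets of those productions are pairwise disjoint, where PREDICT(N → α) = (FIRST(α) \ {ε}) ∪ (FOLLOW(N) if α ⇒* ε).

Relevant sets:
  FOLLOW(E) = { $ }

For E:
  PREDICT(E → x Y) = { 'x' }
  PREDICT(E → ε) = { $ }
For Y:
  PREDICT(Y → b) = { 'b' }
  PREDICT(Y → n '/') = { 'n' }

All predict sets are disjoint. The grammar IS LL(1).

Answer: Yes, the grammar is LL(1).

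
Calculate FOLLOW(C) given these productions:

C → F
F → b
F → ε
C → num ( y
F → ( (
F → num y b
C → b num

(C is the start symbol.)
{ $ }

C is the start symbol, so $ ∈ FOLLOW(C).
C does not occur on any right-hand side.

Taking the union: FOLLOW(C) = { $ }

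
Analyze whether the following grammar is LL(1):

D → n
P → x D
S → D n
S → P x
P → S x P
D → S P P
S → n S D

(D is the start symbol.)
No. Predict set conflict for D: { 'n' }

A grammar is LL(1) if for each non-terminal N with multiple productions, the predict sets of those productions are pairwise disjoint, where PREDICT(N → α) = (FIRST(α) \ {ε}) ∪ (FOLLOW(N) if α ⇒* ε).

Relevant sets:
  FIRST(S) = { 'n', 'x' }
  FIRST(D) = { 'n', 'x' }
  FIRST(P) = { 'n', 'x' }

For D:
  PREDICT(D → n) = { 'n' }
  PREDICT(D → S P P) = { 'n', 'x' }
For P:
  PREDICT(P → x D) = { 'x' }
  PREDICT(P → S x P) = { 'n', 'x' }
For S:
  PREDICT(S → D n) = { 'n', 'x' }
  PREDICT(S → P x) = { 'n', 'x' }
  PREDICT(S → n S D) = { 'n' }

Conflict found: Predict set conflict for D: { 'n' }
The grammar is NOT LL(1).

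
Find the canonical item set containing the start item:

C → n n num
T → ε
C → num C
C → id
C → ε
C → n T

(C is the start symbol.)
{ [C → . id], [C → . n T], [C → . n n num], [C → . num C], [C → .], [C' → . C] }

First, augment the grammar with C' → C
I₀ = CLOSURE({ [C' → . C] }):
  [C' → . C] has the dot before C: add [C → . n n num], [C → . num C], [C → . id], [C → .], [C → . n T]
No further items can be added.

I₀ = { [C → . id], [C → . n T], [C → . n n num], [C → . num C], [C → .], [C' → . C] }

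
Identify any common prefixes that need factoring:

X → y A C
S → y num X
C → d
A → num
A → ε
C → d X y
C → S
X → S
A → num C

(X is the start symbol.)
Yes, C has productions with common prefix 'd'; A has productions with common prefix 'num'

Left-factoring is needed when two productions for the same non-terminal
share a common prefix on the right-hand side.

Productions for X:
  X → y A C
  X → S
Productions for C:
  C → d
  C → d X y
  C → S
Productions for A:
  A → num
  A → ε
  A → num C

Found common prefix 'd' in productions for C
Found common prefix 'num' in productions for A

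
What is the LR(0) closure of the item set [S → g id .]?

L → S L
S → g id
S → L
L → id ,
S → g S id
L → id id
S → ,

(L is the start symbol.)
{ [S → g id .] }

To compute CLOSURE, for each item [A → α.Bβ] where B is a non-terminal, add [B → .γ] for all productions B → γ; repeat for the newly added items until nothing changes.

Start with: [S → g id .]
The dot is at the end, so nothing is added.

CLOSURE = { [S → g id .] }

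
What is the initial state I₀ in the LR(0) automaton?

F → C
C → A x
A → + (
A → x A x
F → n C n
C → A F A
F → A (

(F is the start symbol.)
{ [A → . + (], [A → . x A x], [C → . A F A], [C → . A x], [F → . A (], [F → . C], [F → . n C n], [F' → . F] }

First, augment the grammar with F' → F
I₀ = CLOSURE({ [F' → . F] }):
  [F' → . F] has the dot before F: add [F → . C], [F → . n C n], [F → . A (]
  [F → . C] has the dot before C: add [C → . A x], [C → . A F A]
  [F → . A (] has the dot before A: add [A → . + (], [A → . x A x]
No further items can be added.

I₀ = { [A → . + (], [A → . x A x], [C → . A F A], [C → . A x], [F → . A (], [F → . C], [F → . n C n], [F' → . F] }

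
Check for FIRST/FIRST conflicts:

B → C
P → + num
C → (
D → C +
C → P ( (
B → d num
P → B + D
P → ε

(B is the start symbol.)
Yes. B → C / B → d num on { 'd' }; P → '+' num / P → B '+' D on { '+' }; C → '(' / C → P '(' '(' on { '(' }

A FIRST/FIRST conflict occurs when two productions N → α and N → β for the same non-terminal have FIRST(α) ∩ FIRST(β) ≠ ∅ (with ε ∈ FIRST of a nullable right-hand side, so two nullable alternatives also conflict).

FIRST sets of the non-terminals at (or reachable through a nullable prefix from) the front of some alternative:
  FIRST(C) = { '(', '+', 'd' }
  FIRST(B) = { '(', '+', 'd' }
  FIRST(P) = { '(', '+', 'd', ε }

Productions for B:
  B → C: FIRST = { '(', '+', 'd' }
  B → d num: FIRST = { 'd' }
Productions for P:
  P → + num: FIRST = { '+' }
  P → B + D: FIRST = { '(', '+', 'd' }
  P → ε: FIRST = { ε }
Productions for C:
  C → (: FIRST = { '(' }
  C → P ( (: FIRST = { '(', '+', 'd' }
D has only one production, so no FIRST/FIRST conflict is possible there.

Conflict for B: B → C and B → d num
  Overlap: { 'd' }
Conflict for P: P → + num and P → B + D
  Overlap: { '+' }
Conflict for C: C → ( and C → P ( (
  Overlap: { '(' }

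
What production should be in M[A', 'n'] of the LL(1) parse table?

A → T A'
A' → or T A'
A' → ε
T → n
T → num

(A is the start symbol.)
Empty (error entry)

To find M[A', 'n'], we find productions for A' where 'n' is in the predict set (PREDICT(N → α) = (FIRST(α) \ {ε}) ∪ (FOLLOW(N) if α ⇒* ε)).

Relevant sets:
  FOLLOW(A') = { $ }

A' → or T A': PREDICT = { 'or' }
A' → ε: PREDICT = { $ }

M[A', 'n'] is empty (no production applies)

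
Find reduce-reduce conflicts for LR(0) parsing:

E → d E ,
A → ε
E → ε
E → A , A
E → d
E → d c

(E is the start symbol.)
A reduce-reduce conflict occurs when an LR(0) state has two complete items [A → α .] and [B → β .] — both call for a reduction, and with no lookahead the parser cannot choose between them.

Augment with E' → E and build the canonical LR(0) collection (I0 = CLOSURE({[E' → . E]}), then GOTO on every symbol after a dot until no new states appear). It has 9 states:
  I0: { [A → .], [E → . A , A], [E → . d E ,], [E → . d c], [E → . d], [E → .], [E' → . E] }  — shift, 2 reduces
  I1: { [E → A . , A] }  — shift
  I2: { [E' → E .] }  — accept
  I3: { [A → .], [E → . A , A], [E → . d E ,], [E → . d c], [E → . d], [E → .], [E → d . E ,], [E → d . c], [E → d .] }  — shift, 3 reduces
  I4: { [E → d E . ,] }  — shift
  I5: { [E → d c .] }  — reduce
  I6: { [E → d E , .] }  — reduce
  I7: { [A → .], [E → A , . A] }  — reduce
  I8: { [E → A , A .] }  — reduce

I0 contains complete items [A → .], [E → .] — reduce-reduce conflict.
I3 contains complete items [A → .], [E → .], [E → d .] — reduce-reduce conflict.

Answer: Yes — I0: [A → .] vs [E → .]; I3: [A → .] vs [E → .]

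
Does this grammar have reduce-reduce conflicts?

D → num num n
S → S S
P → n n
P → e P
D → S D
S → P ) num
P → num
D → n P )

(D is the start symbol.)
No reduce-reduce conflicts

A reduce-reduce conflict occurs when an LR(0) state has two complete items [A → α .] and [B → β .] — both call for a reduction, and with no lookahead the parser cannot choose between them.

Augment with D' → D and build the canonical LR(0) collection (I0 = CLOSURE({[D' → . D]}), then GOTO on every symbol after a dot until no new states appear). It has 20 states:
  I0: { [D → . S D], [D → . n P )], [D → . num num n], [D' → . D], [P → . e P], [P → . n n], [P → . num], [S → . P ) num], [S → . S S] }  — shift
  I1: { [D' → D .] }  — accept
  I2: { [S → P . ) num] }  — shift
  I3: { [D → . S D], [D → . n P )], [D → . num num n], [D → S . D], [P → . e P], [P → . n n], [P → . num], [S → . P ) num], [S → . S S], [S → S . S] }  — shift
  I4: { [P → . e P], [P → . n n], [P → . num], [P → e . P] }  — shift
  I5: { [D → n . P )], [P → . e P], [P → . n n], [P → . num], [P → n . n] }  — shift
  I6: { [D → num . num n], [P → num .] }  — shift, reduce
  I7: { [D → num num . n] }  — shift
  I8: { [D → num num n .] }  — reduce
  I9: { [D → n P . )] }  — shift
  I10: { [P → n . n], [P → n n .] }  — shift, reduce
  I11: { [P → num .] }  — reduce
  I12: { [P → n n .] }  — reduce
  I13: { [D → n P ) .] }  — reduce
  I14: { [P → e P .] }  — reduce
  I15: { [P → n . n] }  — shift
  I16: { [D → S D .] }  — reduce
  I17: { [D → . S D], [D → . n P )], [D → . num num n], [D → S . D], [P → . e P], [P → . n n], [P → . num], [S → . P ) num], [S → . S S], [S → S . S], [S → S S .] }  — shift, reduce
  I18: { [S → P ) . num] }  — shift
  I19: { [S → P ) num .] }  — reduce

No state contains more than one complete item.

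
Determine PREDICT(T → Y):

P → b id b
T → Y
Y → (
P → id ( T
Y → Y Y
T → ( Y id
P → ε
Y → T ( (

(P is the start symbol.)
{ '(' }

PREDICT(T → Y) = (FIRST(RHS) \ {ε}) ∪ (FOLLOW(T) if ε ∈ FIRST(RHS), i.e. RHS ⇒* ε)
FIRST(Y) = { '(' }
FIRST(Y) = { '(' }
ε ∉ FIRST(Y), so FOLLOW(T) is not added.
PREDICT(T → Y) = { '(' }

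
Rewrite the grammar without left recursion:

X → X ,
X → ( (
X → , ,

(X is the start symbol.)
X → ( ( X'
X → , , X'
X' → , X'
X' → ε

X is directly left-recursive. The standard transformation for
  A → A α₁ | ... | A α_m | β₁ | ... | β_n
is
  A  → β₁ A' | ... | β_n A'
  A' → α₁ A' | ... | α_m A' | ε

X → ( ( becomes X → ( ( X'
X → , , becomes X → , , X'
X → X , becomes X' → , X'
Add X' → ε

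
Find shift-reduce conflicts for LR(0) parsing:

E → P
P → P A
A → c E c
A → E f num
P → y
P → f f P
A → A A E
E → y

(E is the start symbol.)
Yes — I2: [E → P .] vs [A → . c E c]; I6: [P → f f P .] vs [A → . c E c]; I8: [P → P A .] vs [A → . c E c]; I16: [A → A A E .] vs [A → E . f num]

Augment with E' → E and build the canonical LR(0) collection (I0 = CLOSURE({[E' → . E]}), then GOTO on every symbol after a dot until no new states appear). It has 17 states:
  I0: { [E → . P], [E → . y], [E' → . E], [P → . P A], [P → . f f P], [P → . y] }  — shift
  I1: { [E' → E .] }  — accept
  I2: { [A → . A A E], [A → . E f num], [A → . c E c], [E → . P], [E → . y], [E → P .], [P → . P A], [P → . f f P], [P → . y], [P → P . A] }  — shift, reduce
  I3: { [P → f . f P] }  — shift
  I4: { [E → y .], [P → y .] }  — 2 reduces
  I5: { [P → . P A], [P → . f f P], [P → . y], [P → f f . P] }  — shift
  I6: { [A → . A A E], [A → . E f num], [A → . c E c], [E → . P], [E → . y], [P → . P A], [P → . f f P], [P → . y], [P → P . A], [P → f f P .] }  — shift, reduce
  I7: { [P → y .] }  — reduce
  I8: { [A → . A A E], [A → . E f num], [A → . c E c], [A → A . A E], [E → . P], [E → . y], [P → . P A], [P → . f f P], [P → . y], [P → P A .] }  — shift, reduce
  I9: { [A → E . f num] }  — shift
  I10: { [A → c . E c], [E → . P], [E → . y], [P → . P A], [P → . f f P], [P → . y] }  — shift
  I11: { [A → c E . c] }  — shift
  I12: { [A → c E c .] }  — reduce
  I13: { [A → E f . num] }  — shift
  I14: { [A → E f num .] }  — reduce
  I15: { [A → . A A E], [A → . E f num], [A → . c E c], [A → A . A E], [A → A A . E], [E → . P], [E → . y], [P → . P A], [P → . f f P], [P → . y] }  — shift
  I16: { [A → A A E .], [A → E . f num] }  — shift, reduce

I2 contains reduce item [E → P .] and shift items [A → . c E c], [E → . y], [P → . f f P], [P → . y] — shift-reduce conflict.
I6 contains reduce item [P → f f P .] and shift items [A → . c E c], [E → . y], [P → . f f P], [P → . y] — shift-reduce conflict.
I8 contains reduce item [P → P A .] and shift items [A → . c E c], [E → . y], [P → . f f P], [P → . y] — shift-reduce conflict.
I16 contains reduce item [A → A A E .] and shift item [A → E . f num] — shift-reduce conflict.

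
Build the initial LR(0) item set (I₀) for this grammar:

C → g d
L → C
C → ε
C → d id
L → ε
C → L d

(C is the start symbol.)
First, augment the grammar with C' → C
I₀ = CLOSURE({ [C' → . C] }):
  [C' → . C] has the dot before C: add [C → . g d], [C → .], [C → . d id], [C → . L d]
  [C → . L d] has the dot before L: add [L → . C], [L → .]
No further items can be added.

I₀ = { [C → . L d], [C → . d id], [C → . g d], [C → .], [C' → . C], [L → . C], [L → .] }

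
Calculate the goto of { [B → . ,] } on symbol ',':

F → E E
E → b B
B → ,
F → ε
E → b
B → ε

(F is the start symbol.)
{ [B → , .] }

GOTO(I, ',') = CLOSURE({ [A → αX.β] : [A → α.Xβ] ∈ I, X = ',' })

Items with dot before ',', with the dot advanced:
  [B → . ,] → [B → , .]
Closure adds nothing (no advanced item has the dot before a non-terminal).

GOTO = { [B → , .] }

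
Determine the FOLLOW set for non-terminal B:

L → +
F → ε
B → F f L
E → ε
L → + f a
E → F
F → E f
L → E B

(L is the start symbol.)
{ $ }

To compute FOLLOW(B), find every occurrence of B on a right-hand side N → α B β: add FIRST(β) \ {ε}, and if β is empty or nullable also add FOLLOW(N). Iterate to a fixed point.

In L → E B: B is at the end, add FOLLOW(L)

The FOLLOW sets referred to above (computed the same way, to a fixed point):
  FOLLOW(L) = { $ }

Taking the union: FOLLOW(B) = { $ }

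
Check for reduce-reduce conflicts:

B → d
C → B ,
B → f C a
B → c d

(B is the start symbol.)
A reduce-reduce conflict occurs when an LR(0) state has two complete items [A → α .] and [B → β .] — both call for a reduction, and with no lookahead the parser cannot choose between them.

Augment with B' → B and build the canonical LR(0) collection (I0 = CLOSURE({[B' → . B]}), then GOTO on every symbol after a dot until no new states appear). It has 10 states:
  I0: { [B → . c d], [B → . d], [B → . f C a], [B' → . B] }  — shift
  I1: { [B' → B .] }  — accept
  I2: { [B → c . d] }  — shift
  I3: { [B → d .] }  — reduce
  I4: { [B → . c d], [B → . d], [B → . f C a], [B → f . C a], [C → . B ,] }  — shift
  I5: { [C → B . ,] }  — shift
  I6: { [B → f C . a] }  — shift
  I7: { [B → f C a .] }  — reduce
  I8: { [C → B , .] }  — reduce
  I9: { [B → c d .] }  — reduce

No state contains more than one complete item.

Answer: No reduce-reduce conflicts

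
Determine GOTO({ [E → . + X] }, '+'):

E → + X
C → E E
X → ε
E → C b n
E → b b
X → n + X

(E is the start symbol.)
{ [E → + . X], [X → . n + X], [X → .] }

GOTO(I, '+') = CLOSURE({ [A → αX.β] : [A → α.Xβ] ∈ I, X = '+' })

Items with dot before '+', with the dot advanced:
  [E → . + X] → [E → + . X]
Closure of the advanced items:
  [E → + . X] has the dot before X: add [X → .], [X → . n + X]

GOTO = { [E → + . X], [X → . n + X], [X → .] }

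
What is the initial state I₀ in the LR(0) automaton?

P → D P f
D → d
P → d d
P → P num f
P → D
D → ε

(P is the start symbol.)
First, augment the grammar with P' → P
I₀ = CLOSURE({ [P' → . P] }):
  [P' → . P] has the dot before P: add [P → . D P f], [P → . d d], [P → . P num f], [P → . D]
  [P → . D P f] has the dot before D: add [D → . d], [D → .]
No further items can be added.

I₀ = { [D → . d], [D → .], [P → . D P f], [P → . D], [P → . P num f], [P → . d d], [P' → . P] }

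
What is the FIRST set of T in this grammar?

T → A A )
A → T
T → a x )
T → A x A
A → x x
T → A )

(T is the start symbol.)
{ 'a', 'x' }

To compute FIRST(T), examine every production with T on the left-hand side, reading each right-hand side left to right until a non-nullable symbol is reached.

FIRST sets of the other non-terminals involved (by the same procedure, iterated to a fixed point):
  FIRST(A) = { 'a', 'x' }

From T → A A ):
  - A is a non-terminal: add FIRST(A) \ {ε} = { 'a', 'x' }
    A is not nullable, so stop
From T → a x ):
  - a is a terminal: add 'a' and stop
From T → A x A:
  - A is a non-terminal: add FIRST(A) \ {ε} = { 'a', 'x' }
    A is not nullable, so stop
From T → A ):
  - A is a non-terminal: add FIRST(A) \ {ε} = { 'a', 'x' }
    A is not nullable, so stop

Collecting: FIRST(T) = { 'a', 'x' }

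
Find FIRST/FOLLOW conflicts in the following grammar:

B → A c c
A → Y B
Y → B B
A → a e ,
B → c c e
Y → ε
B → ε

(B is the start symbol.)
Yes. B → A c c with FOLLOW(B) on { 'a', 'c' }; B → c c e with FOLLOW(B) on { 'c' }; Y → B B with FOLLOW(Y) on { 'a', 'c' }

A FIRST/FOLLOW conflict occurs when a non-terminal N has a nullable alternative N → β (β ⇒* ε) and another alternative N → α with FIRST(α) ∩ FOLLOW(N) ≠ ∅: on such a lookahead the parser cannot decide between expanding α and letting N vanish via β.

Nullable non-terminals: A, B, Y.
FIRST sets used below: FIRST(Y) = { 'a', 'c', ε }, FIRST(B) = { 'a', 'c', ε }, FIRST(A) = { 'a', 'c', ε }

A: nullable alternative(s) A → Y B; FOLLOW(A) = { 'c' }
  A → Y B: FIRST \ {ε} = { 'a', 'c' } — this is the only nullable alternative, skip
  A → a e ,: FIRST \ {ε} = { 'a' } — disjoint from FOLLOW(A)

B: nullable alternative(s) B → ε; FOLLOW(B) = { $, 'a', 'c' }
  B → A c c: FIRST \ {ε} = { 'a', 'c' } — overlaps FOLLOW(B) on { 'a', 'c' }: CONFLICT
  B → c c e: FIRST \ {ε} = { 'c' } — overlaps FOLLOW(B) on { 'c' }: CONFLICT
  B → ε: FIRST \ {ε} = { } — this is the only nullable alternative, skip

Y: nullable alternative(s) Y → B B, Y → ε; FOLLOW(Y) = { 'a', 'c' }
  Y → B B: FIRST \ {ε} = { 'a', 'c' } — overlaps FOLLOW(Y) on { 'a', 'c' }: CONFLICT
  Y → ε: FIRST \ {ε} = { } — disjoint from FOLLOW(Y)

So the grammar has 3 FIRST/FOLLOW conflicts (marked CONFLICT above).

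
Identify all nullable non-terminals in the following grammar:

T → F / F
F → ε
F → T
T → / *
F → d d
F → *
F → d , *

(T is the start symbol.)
{ 'F' }

ε-productions: F → ε
So F is immediately nullable.
No further non-terminal can be added: every production for the remaining non-terminals contains a terminal or a non-nullable non-terminal.
Nullable = { 'F' }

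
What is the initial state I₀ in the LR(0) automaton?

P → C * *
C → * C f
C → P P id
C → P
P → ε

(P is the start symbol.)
First, augment the grammar with P' → P
I₀ = CLOSURE({ [P' → . P] }):
  [P' → . P] has the dot before P: add [P → . C * *], [P → .]
  [P → . C * *] has the dot before C: add [C → . * C f], [C → . P P id], [C → . P]
No further items can be added.

I₀ = { [C → . * C f], [C → . P P id], [C → . P], [P → . C * *], [P → .], [P' → . P] }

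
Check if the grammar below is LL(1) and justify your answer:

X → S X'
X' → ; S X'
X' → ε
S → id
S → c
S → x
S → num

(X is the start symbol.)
A grammar is LL(1) if for each non-terminal N with multiple productions, the predict sets of those productions are pairwise disjoint, where PREDICT(N → α) = (FIRST(α) \ {ε}) ∪ (FOLLOW(N) if α ⇒* ε).

Relevant sets:
  FOLLOW(X') = { $ }

For X':
  PREDICT(X' → ';' S X') = { ';' }
  PREDICT(X' → ε) = { $ }
For S:
  PREDICT(S → id) = { 'id' }
  PREDICT(S → c) = { 'c' }
  PREDICT(S → x) = { 'x' }
  PREDICT(S → num) = { 'num' }
X has a single production, so nothing to check there.

All predict sets are disjoint. The grammar IS LL(1).

Answer: Yes, the grammar is LL(1).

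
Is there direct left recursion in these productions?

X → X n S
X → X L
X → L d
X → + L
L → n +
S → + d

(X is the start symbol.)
Yes, X is left-recursive

Direct left recursion occurs when N → N α for some non-terminal N (the right-hand side begins with the left-hand side itself).

X → X n S: LEFT RECURSIVE (starts with X)
X → X L: LEFT RECURSIVE (starts with X)
X → L d: starts with L
X → + L: starts with '+'
L → n +: starts with n
S → + d: starts with '+'

The grammar has direct left recursion on: X.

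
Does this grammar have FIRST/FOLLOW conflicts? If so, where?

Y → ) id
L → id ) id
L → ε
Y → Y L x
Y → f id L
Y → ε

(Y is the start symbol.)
Yes. Y → Y L x with FOLLOW(Y) on { 'id', 'x' }; L → id ')' id with FOLLOW(L) on { 'id' }

Nullable non-terminals: L, Y.
FIRST sets used below: FIRST(Y) = { ')', 'f', 'id', 'x', ε }, FIRST(L) = { 'id', ε }

L: nullable alternative(s) L → ε; FOLLOW(L) = { $, 'id', 'x' }
  L → id ) id: FIRST \ {ε} = { 'id' } — overlaps FOLLOW(L) on { 'id' }: CONFLICT
  L → ε: FIRST \ {ε} = { } — this is the only nullable alternative, skip

Y: nullable alternative(s) Y → ε; FOLLOW(Y) = { $, 'id', 'x' }
  Y → ) id: FIRST \ {ε} = { ')' } — disjoint from FOLLOW(Y)
  Y → Y L x: FIRST \ {ε} = { ')', 'f', 'id', 'x' } — overlaps FOLLOW(Y) on { 'id', 'x' }: CONFLICT
  Y → f id L: FIRST \ {ε} = { 'f' } — disjoint from FOLLOW(Y)
  Y → ε: FIRST \ {ε} = { } — this is the only nullable alternative, skip

So the grammar has 2 FIRST/FOLLOW conflicts (marked CONFLICT above).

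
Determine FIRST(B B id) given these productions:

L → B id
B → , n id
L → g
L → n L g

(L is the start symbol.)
FIRST sets of the non-terminals involved (from the grammar, by fixed-point iteration):
  FIRST(B) = { ',' }

To compute FIRST(B B id), process the symbols left to right:
Symbol B is a non-terminal. Add FIRST(B) \ {ε} = { ',' }
B is not nullable (ε ∉ FIRST(B)), so stop here.
FIRST(B B id) = { ',' }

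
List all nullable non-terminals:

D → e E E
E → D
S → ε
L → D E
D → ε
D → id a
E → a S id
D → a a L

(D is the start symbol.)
{ 'D', 'E', 'L', 'S' }

A non-terminal is nullable if it can derive ε (the empty string): either it has an ε-production, or it has a production whose right-hand side consists entirely of nullable non-terminals.

ε-productions: S → ε, D → ε
So S, D are immediately nullable.
E → D: every symbol on the right is nullable, so E is nullable too.
L → D E: every symbol on the right is nullable, so L is nullable too.
Every non-terminal is now nullable.
Nullable = { 'D', 'E', 'L', 'S' }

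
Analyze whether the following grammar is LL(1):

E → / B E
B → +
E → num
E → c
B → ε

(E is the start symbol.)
Relevant sets:
  FOLLOW(B) = { '/', 'c', 'num' }

For E:
  PREDICT(E → '/' B E) = { '/' }
  PREDICT(E → num) = { 'num' }
  PREDICT(E → c) = { 'c' }
For B:
  PREDICT(B → '+') = { '+' }
  PREDICT(B → ε) = { '/', 'c', 'num' }

All predict sets are disjoint. The grammar IS LL(1).

Answer: Yes, the grammar is LL(1).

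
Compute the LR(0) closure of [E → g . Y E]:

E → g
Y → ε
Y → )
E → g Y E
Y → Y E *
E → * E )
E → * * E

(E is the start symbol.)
{ [E → g . Y E], [Y → . )], [Y → . Y E *], [Y → .] }

To compute CLOSURE, for each item [A → α.Bβ] where B is a non-terminal, add [B → .γ] for all productions B → γ; repeat for the newly added items until nothing changes.

Start with: [E → g . Y E]
  [E → g . Y E] has the dot before Y: add [Y → .], [Y → . )], [Y → . Y E *]
No further items can be added.

CLOSURE = { [E → g . Y E], [Y → . )], [Y → . Y E *], [Y → .] }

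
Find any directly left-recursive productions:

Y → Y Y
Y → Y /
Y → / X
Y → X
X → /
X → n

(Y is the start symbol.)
Yes, Y is left-recursive

Direct left recursion occurs when N → N α for some non-terminal N (the right-hand side begins with the left-hand side itself).

Y → Y Y: LEFT RECURSIVE (starts with Y)
Y → Y /: LEFT RECURSIVE (starts with Y)
Y → / X: starts with '/'
Y → X: starts with X
X → /: starts with '/'
X → n: starts with n

The grammar has direct left recursion on: Y.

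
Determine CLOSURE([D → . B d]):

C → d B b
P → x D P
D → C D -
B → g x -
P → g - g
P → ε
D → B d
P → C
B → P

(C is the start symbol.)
{ [B → . P], [B → . g x -], [C → . d B b], [D → . B d], [P → . C], [P → . g - g], [P → . x D P], [P → .] }

To compute CLOSURE, for each item [A → α.Bβ] where B is a non-terminal, add [B → .γ] for all productions B → γ; repeat for the newly added items until nothing changes.

Start with: [D → . B d]
  [D → . B d] has the dot before B: add [B → . g x -], [B → . P]
  [B → . P] has the dot before P: add [P → . x D P], [P → . g - g], [P → .], [P → . C]
  [P → . C] has the dot before C: add [C → . d B b]
No further items can be added.

CLOSURE = { [B → . P], [B → . g x -], [C → . d B b], [D → . B d], [P → . C], [P → . g - g], [P → . x D P], [P → .] }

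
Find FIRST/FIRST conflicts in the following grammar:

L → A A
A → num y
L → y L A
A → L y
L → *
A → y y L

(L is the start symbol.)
A FIRST/FIRST conflict occurs when two productions N → α and N → β for the same non-terminal have FIRST(α) ∩ FIRST(β) ≠ ∅ (with ε ∈ FIRST of a nullable right-hand side, so two nullable alternatives also conflict).

FIRST sets of the non-terminals at (or reachable through a nullable prefix from) the front of some alternative:
  FIRST(A) = { '*', 'num', 'y' }
  FIRST(L) = { '*', 'num', 'y' }

Productions for L:
  L → A A: FIRST = { '*', 'num', 'y' }
  L → y L A: FIRST = { 'y' }
  L → *: FIRST = { '*' }
Productions for A:
  A → num y: FIRST = { 'num' }
  A → L y: FIRST = { '*', 'num', 'y' }
  A → y y L: FIRST = { 'y' }

Conflict for L: L → A A and L → y L A
  Overlap: { 'y' }
Conflict for L: L → A A and L → *
  Overlap: { '*' }
Conflict for A: A → num y and A → L y
  Overlap: { 'num' }
Conflict for A: A → L y and A → y y L
  Overlap: { 'y' }

Answer: Yes. L → A A / L → y L A on { 'y' }; L → A A / L → '*' on { '*' }; A → num y / A → L y on { 'num' }; A → L y / A → y y L on { 'y' }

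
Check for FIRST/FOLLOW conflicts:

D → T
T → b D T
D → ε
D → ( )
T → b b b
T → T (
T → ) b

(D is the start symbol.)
Yes. D → T with FOLLOW(D) on { ')', 'b' }

Nullable non-terminals: D.
FIRST sets used below: FIRST(T) = { ')', 'b' }

D: nullable alternative(s) D → ε; FOLLOW(D) = { $, ')', 'b' }
  D → T: FIRST \ {ε} = { ')', 'b' } — overlaps FOLLOW(D) on { ')', 'b' }: CONFLICT
  D → ε: FIRST \ {ε} = { } — this is the only nullable alternative, skip
  D → ( ): FIRST \ {ε} = { '(' } — disjoint from FOLLOW(D)

T has no nullable alternative, so no FIRST/FOLLOW check is needed there.

So the grammar has 1 FIRST/FOLLOW conflict (marked CONFLICT above).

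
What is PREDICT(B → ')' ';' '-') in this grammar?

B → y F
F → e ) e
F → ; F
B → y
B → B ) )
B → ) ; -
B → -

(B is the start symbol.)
{ ')' }

PREDICT(B → ')' ';' '-') = (FIRST(RHS) \ {ε}) ∪ (FOLLOW(B) if ε ∈ FIRST(RHS), i.e. RHS ⇒* ε)
FIRST(')' ';' '-') = { ')' }
ε ∉ FIRST(')' ';' '-'), so FOLLOW(B) is not added.
PREDICT(B → ')' ';' '-') = { ')' }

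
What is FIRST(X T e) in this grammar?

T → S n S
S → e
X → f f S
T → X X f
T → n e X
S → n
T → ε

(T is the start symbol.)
FIRST sets of the non-terminals involved (from the grammar, by fixed-point iteration):
  FIRST(X) = { 'f' }

To compute FIRST(X T e), process the symbols left to right:
Symbol X is a non-terminal. Add FIRST(X) \ {ε} = { 'f' }
X is not nullable (ε ∉ FIRST(X)), so stop here.
FIRST(X T e) = { 'f' }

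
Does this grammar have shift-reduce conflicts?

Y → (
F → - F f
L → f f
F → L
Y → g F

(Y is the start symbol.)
A shift-reduce conflict occurs when an LR(0) state has both:
  - a complete (reduce) item [A → α .] (dot at the end), and
  - a shift item [B → β . c γ] (dot before a terminal).

Augment with Y' → Y and build the canonical LR(0) collection (I0 = CLOSURE({[Y' → . Y]}), then GOTO on every symbol after a dot until no new states appear). It has 11 states:
  I0: { [Y → . (], [Y → . g F], [Y' → . Y] }  — shift
  I1: { [Y → ( .] }  — reduce
  I2: { [Y' → Y .] }  — accept
  I3: { [F → . - F f], [F → . L], [L → . f f], [Y → g . F] }  — shift
  I4: { [F → - . F f], [F → . - F f], [F → . L], [L → . f f] }  — shift
  I5: { [Y → g F .] }  — reduce
  I6: { [F → L .] }  — reduce
  I7: { [L → f . f] }  — shift
  I8: { [L → f f .] }  — reduce
  I9: { [F → - F . f] }  — shift
  I10: { [F → - F f .] }  — reduce

No state contains both a complete item and a shift item.

Answer: No shift-reduce conflicts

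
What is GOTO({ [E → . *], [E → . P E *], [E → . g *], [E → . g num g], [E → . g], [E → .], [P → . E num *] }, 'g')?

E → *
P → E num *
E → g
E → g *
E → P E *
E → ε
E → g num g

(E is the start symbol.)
{ [E → g . *], [E → g . num g], [E → g .] }

GOTO(I, 'g') = CLOSURE({ [A → αX.β] : [A → α.Xβ] ∈ I, X = 'g' })

Items with dot before 'g', with the dot advanced:
  [E → . g] → [E → g .]
  [E → . g *] → [E → g . *]
  [E → . g num g] → [E → g . num g]
Closure adds nothing (no advanced item has the dot before a non-terminal).

GOTO = { [E → g . *], [E → g . num g], [E → g .] }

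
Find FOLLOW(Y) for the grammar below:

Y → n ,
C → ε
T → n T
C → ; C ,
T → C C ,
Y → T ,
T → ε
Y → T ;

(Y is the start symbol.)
Y is the start symbol, so $ ∈ FOLLOW(Y).
Y does not occur on any right-hand side.

Taking the union: FOLLOW(Y) = { $ }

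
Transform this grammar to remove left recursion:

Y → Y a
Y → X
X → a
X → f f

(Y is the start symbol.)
Y → X Y'
Y' → a Y'
Y' → ε
X → a
X → f f

Y is directly left-recursive. The standard transformation for
  A → A α₁ | ... | A α_m | β₁ | ... | β_n
is
  A  → β₁ A' | ... | β_n A'
  A' → α₁ A' | ... | α_m A' | ε

Y → X becomes Y → X Y'
Y → Y a becomes Y' → a Y'
Add Y' → ε

Productions for other non-terminals are unchanged:
  X → a
  X → f f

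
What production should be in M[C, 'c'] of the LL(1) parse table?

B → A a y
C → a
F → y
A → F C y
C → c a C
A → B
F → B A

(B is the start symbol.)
C → c a C

To find M[C, 'c'], we find productions for C where 'c' is in the predict set (PREDICT(N → α) = (FIRST(α) \ {ε}) ∪ (FOLLOW(N) if α ⇒* ε)).

C → a: PREDICT = { 'a' }
C → c a C: PREDICT = { 'c' }
  'c' is in predict set, so this production goes in M[C, 'c']

M[C, 'c'] = C → c a C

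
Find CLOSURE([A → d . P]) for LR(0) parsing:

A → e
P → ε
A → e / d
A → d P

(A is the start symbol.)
{ [A → d . P], [P → .] }

To compute CLOSURE, for each item [A → α.Bβ] where B is a non-terminal, add [B → .γ] for all productions B → γ; repeat for the newly added items until nothing changes.

Start with: [A → d . P]
  [A → d . P] has the dot before P: add [P → .]
No further items can be added.

CLOSURE = { [A → d . P], [P → .] }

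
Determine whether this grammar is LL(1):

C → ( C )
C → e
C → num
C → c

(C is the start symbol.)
Yes, the grammar is LL(1).

A grammar is LL(1) if for each non-terminal N with multiple productions, the predict sets of those productions are pairwise disjoint, where PREDICT(N → α) = (FIRST(α) \ {ε}) ∪ (FOLLOW(N) if α ⇒* ε).

For C:
  PREDICT(C → '(' C ')') = { '(' }
  PREDICT(C → e) = { 'e' }
  PREDICT(C → num) = { 'num' }
  PREDICT(C → c) = { 'c' }

All predict sets are disjoint. The grammar IS LL(1).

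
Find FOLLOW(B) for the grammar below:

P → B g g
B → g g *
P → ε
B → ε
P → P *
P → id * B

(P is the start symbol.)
{ $, '*', 'g' }

To compute FOLLOW(B), find every occurrence of B on a right-hand side N → α B β: add FIRST(β) \ {ε}, and if β is empty or nullable also add FOLLOW(N). Iterate to a fixed point.

In P → B g g: B is followed by g g, add FIRST(g g) \ {ε} = { 'g' }
In P → id * B: B is at the end, add FOLLOW(P)

The FOLLOW sets referred to above (computed the same way, to a fixed point):
  FOLLOW(P) = { $, '*' }

Taking the union: FOLLOW(B) = { $, '*', 'g' }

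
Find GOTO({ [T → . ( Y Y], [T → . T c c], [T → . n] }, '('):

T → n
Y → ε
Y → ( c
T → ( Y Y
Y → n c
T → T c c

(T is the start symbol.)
GOTO(I, '(') = CLOSURE({ [A → αX.β] : [A → α.Xβ] ∈ I, X = '(' })

Items with dot before '(', with the dot advanced:
  [T → . ( Y Y] → [T → ( . Y Y]
Closure of the advanced items:
  [T → ( . Y Y] has the dot before Y: add [Y → .], [Y → . ( c], [Y → . n c]

GOTO = { [T → ( . Y Y], [Y → . ( c], [Y → . n c], [Y → .] }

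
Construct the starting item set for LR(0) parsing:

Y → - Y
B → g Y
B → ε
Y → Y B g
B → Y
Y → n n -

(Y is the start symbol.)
{ [Y → . - Y], [Y → . Y B g], [Y → . n n -], [Y' → . Y] }

First, augment the grammar with Y' → Y
I₀ = CLOSURE({ [Y' → . Y] }):
  [Y' → . Y] has the dot before Y: add [Y → . - Y], [Y → . Y B g], [Y → . n n -]
No further items can be added.

I₀ = { [Y → . - Y], [Y → . Y B g], [Y → . n n -], [Y' → . Y] }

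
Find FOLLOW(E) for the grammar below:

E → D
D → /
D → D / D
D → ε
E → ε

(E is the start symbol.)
To compute FOLLOW(E), find every occurrence of E on a right-hand side N → α E β: add FIRST(β) \ {ε}, and if β is empty or nullable also add FOLLOW(N). Iterate to a fixed point.

E is the start symbol, so $ ∈ FOLLOW(E).
E does not occur on any right-hand side.

Taking the union: FOLLOW(E) = { $ }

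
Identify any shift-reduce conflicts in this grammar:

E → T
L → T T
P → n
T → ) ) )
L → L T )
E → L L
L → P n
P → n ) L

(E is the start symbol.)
Yes — I5: [E → T .] vs [T → . ) ) )]; I6: [P → n .] vs [P → n . ) L]; I8: [P → n ) L .] vs [T → . ) ) )]; I14: [E → L L .] vs [T → . ) ) )]; I16: [L → L T ) .] vs [T → ) . ) )]

Augment with E' → E and build the canonical LR(0) collection (I0 = CLOSURE({[E' → . E]}), then GOTO on every symbol after a dot until no new states appear). It has 19 states:
  I0: { [E → . L L], [E → . T], [E' → . E], [L → . L T )], [L → . P n], [L → . T T], [P → . n ) L], [P → . n], [T → . ) ) )] }  — shift
  I1: { [T → ) . ) )] }  — shift
  I2: { [E' → E .] }  — accept
  I3: { [E → L . L], [L → . L T )], [L → . P n], [L → . T T], [L → L . T )], [P → . n ) L], [P → . n], [T → . ) ) )] }  — shift
  I4: { [L → P . n] }  — shift
  I5: { [E → T .], [L → T . T], [T → . ) ) )] }  — shift, reduce
  I6: { [P → n . ) L], [P → n .] }  — shift, reduce
  I7: { [L → . L T )], [L → . P n], [L → . T T], [P → . n ) L], [P → . n], [P → n ) . L], [T → . ) ) )] }  — shift
  I8: { [L → L . T )], [P → n ) L .], [T → . ) ) )] }  — shift, reduce
  I9: { [L → T . T], [T → . ) ) )] }  — shift
  I10: { [L → T T .] }  — reduce
  I11: { [L → L T . )] }  — shift
  I12: { [L → L T ) .] }  — reduce
  I13: { [L → P n .] }  — reduce
  I14: { [E → L L .], [L → L . T )], [T → . ) ) )] }  — shift, reduce
  I15: { [L → L T . )], [L → T . T], [T → . ) ) )] }  — shift
  I16: { [L → L T ) .], [T → ) . ) )] }  — shift, reduce
  I17: { [T → ) ) . )] }  — shift
  I18: { [T → ) ) ) .] }  — reduce

I5 contains reduce item [E → T .] and shift item [T → . ) ) )] — shift-reduce conflict.
I6 contains reduce item [P → n .] and shift item [P → n . ) L] — shift-reduce conflict.
I8 contains reduce item [P → n ) L .] and shift item [T → . ) ) )] — shift-reduce conflict.
I14 contains reduce item [E → L L .] and shift item [T → . ) ) )] — shift-reduce conflict.
I16 contains reduce item [L → L T ) .] and shift item [T → ) . ) )] — shift-reduce conflict.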